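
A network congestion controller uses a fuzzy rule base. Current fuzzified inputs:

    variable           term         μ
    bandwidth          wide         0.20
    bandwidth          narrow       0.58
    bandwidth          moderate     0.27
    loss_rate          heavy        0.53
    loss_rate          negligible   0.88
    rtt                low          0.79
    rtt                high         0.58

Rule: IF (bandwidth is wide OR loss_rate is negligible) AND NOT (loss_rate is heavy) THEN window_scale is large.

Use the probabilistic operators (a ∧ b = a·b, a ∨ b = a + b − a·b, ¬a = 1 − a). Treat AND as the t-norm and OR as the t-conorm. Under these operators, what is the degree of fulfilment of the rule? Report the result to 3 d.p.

firing strength: (wide=0.20 OR negligible=0.88) = 0.9040; AND[a·b] with ¬heavy=1−0.53=0.47 → w = 0.4249

0.425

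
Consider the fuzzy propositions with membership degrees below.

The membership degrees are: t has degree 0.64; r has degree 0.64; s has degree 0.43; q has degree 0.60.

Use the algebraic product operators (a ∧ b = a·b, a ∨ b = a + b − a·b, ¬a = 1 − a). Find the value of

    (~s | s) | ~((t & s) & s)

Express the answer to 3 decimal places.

~s = 1 − 0.4300 = 0.5700
~s | s = a + b − a·b on (0.5700, 0.4300) = 0.7549
t & s = a·b on (0.6400, 0.4300) = 0.2752
(t & s) & s = a·b on (0.2752, 0.4300) = 0.1183
~((t & s) & s) = 1 − 0.1183 = 0.8817
(~s | s) | ~((t & s) & s) = a + b − a·b on (0.7549, 0.8817) = 0.9710

0.971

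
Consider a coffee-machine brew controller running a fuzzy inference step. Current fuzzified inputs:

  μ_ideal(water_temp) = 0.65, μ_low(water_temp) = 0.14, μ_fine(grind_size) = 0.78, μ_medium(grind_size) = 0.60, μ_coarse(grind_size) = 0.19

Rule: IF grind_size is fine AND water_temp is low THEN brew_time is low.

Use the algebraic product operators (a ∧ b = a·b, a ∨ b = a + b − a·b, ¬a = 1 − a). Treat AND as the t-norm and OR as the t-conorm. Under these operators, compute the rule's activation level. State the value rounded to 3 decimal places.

0.109

firing strength: fine=0.78, low=0.14; AND[a·b] → w = 0.1092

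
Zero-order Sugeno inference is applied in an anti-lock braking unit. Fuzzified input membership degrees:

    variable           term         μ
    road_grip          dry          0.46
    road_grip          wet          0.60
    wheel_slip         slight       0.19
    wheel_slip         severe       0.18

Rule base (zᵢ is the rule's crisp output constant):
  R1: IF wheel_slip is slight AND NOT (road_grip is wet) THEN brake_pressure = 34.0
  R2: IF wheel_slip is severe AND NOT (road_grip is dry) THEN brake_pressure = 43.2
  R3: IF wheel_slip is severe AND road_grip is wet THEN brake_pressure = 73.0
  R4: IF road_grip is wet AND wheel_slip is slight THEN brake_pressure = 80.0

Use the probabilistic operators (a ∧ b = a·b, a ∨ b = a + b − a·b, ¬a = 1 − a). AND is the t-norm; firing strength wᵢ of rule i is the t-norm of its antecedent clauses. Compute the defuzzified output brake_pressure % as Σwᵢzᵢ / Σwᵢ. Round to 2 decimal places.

R1 (z=34.0): slight=0.19, ¬wet=1−0.60=0.40; AND[a·b] → w = 0.0760
R2 (z=43.2): severe=0.18, ¬dry=1−0.46=0.54; AND[a·b] → w = 0.0972
R3 (z=73.0): severe=0.18, wet=0.60; AND[a·b] → w = 0.1080
R4 (z=80.0): wet=0.60, slight=0.19; AND[a·b] → w = 0.1140
Weighted average = (0.0760·34.0 + 0.0972·43.2 + 0.1080·73.0 + 0.1140·80.0) / (0.0760 + 0.0972 + 0.1080 + 0.1140)
  = 23.7870 / 0.3952 = 60.19

60.19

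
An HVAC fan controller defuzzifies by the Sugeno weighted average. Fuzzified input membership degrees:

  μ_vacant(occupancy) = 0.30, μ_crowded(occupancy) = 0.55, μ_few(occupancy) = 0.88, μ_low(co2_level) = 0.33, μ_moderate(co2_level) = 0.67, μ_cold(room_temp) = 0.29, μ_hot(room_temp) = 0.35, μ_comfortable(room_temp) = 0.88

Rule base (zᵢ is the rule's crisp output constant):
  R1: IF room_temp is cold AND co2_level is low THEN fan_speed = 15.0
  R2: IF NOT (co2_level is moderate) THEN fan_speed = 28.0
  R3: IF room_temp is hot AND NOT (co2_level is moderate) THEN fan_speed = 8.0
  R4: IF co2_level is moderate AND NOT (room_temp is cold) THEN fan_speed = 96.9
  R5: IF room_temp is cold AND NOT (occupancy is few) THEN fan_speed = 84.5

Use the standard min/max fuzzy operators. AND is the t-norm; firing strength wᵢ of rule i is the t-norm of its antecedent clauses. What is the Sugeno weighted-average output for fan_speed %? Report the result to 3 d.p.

R1 (z=15.0): cold=0.29, low=0.33; AND[min(a, b)] → w = 0.29
R2 (z=28.0): ¬moderate=1−0.67=0.33 → w = 0.33
R3 (z=8.0): hot=0.35, ¬moderate=1−0.67=0.33; AND[min(a, b)] → w = 0.33
R4 (z=96.9): moderate=0.67, ¬cold=1−0.29=0.71; AND[min(a, b)] → w = 0.67
R5 (z=84.5): cold=0.29, ¬few=1−0.88=0.12; AND[min(a, b)] → w = 0.12
Weighted average = (0.29·15.0 + 0.33·28.0 + 0.33·8.0 + 0.67·96.9 + 0.12·84.5) / (0.29 + 0.33 + 0.33 + 0.67 + 0.12)
  = 91.2930 / 1.7400 = 52.467

52.467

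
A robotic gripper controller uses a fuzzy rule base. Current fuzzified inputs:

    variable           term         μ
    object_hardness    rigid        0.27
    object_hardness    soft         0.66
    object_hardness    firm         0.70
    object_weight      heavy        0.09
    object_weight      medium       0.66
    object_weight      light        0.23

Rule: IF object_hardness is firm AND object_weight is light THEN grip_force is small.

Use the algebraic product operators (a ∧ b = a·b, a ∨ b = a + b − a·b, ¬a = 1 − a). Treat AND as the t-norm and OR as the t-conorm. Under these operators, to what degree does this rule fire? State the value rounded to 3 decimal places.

0.161

firing strength: firm=0.70, light=0.23; AND[a·b] → w = 0.1610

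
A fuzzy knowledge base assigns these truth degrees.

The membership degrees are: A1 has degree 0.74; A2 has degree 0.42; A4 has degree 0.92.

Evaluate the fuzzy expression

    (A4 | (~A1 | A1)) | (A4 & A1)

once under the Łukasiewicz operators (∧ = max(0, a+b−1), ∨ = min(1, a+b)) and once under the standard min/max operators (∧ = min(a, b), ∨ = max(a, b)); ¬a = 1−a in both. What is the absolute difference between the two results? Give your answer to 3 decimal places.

Under Łukasiewicz:
  ~A1 = 1 − 0.74 = 0.26
  ~A1 | A1 = min(1, a+b) on (0.26, 0.74) = 1.00
  A4 | (~A1 | A1) = min(1, a+b) on (0.92, 1.00) = 1.00
  A4 & A1 = max(0, a+b−1) on (0.92, 0.74) = 0.66
  (A4 | (~A1 | A1)) | (A4 & A1) = min(1, a+b) on (1.00, 0.66) = 1.00
  → value = 1.0000
Under standard min/max:
  ~A1 = 1 − 0.74 = 0.26
  ~A1 | A1 = max(a, b) on (0.26, 0.74) = 0.74
  A4 | (~A1 | A1) = max(a, b) on (0.92, 0.74) = 0.92
  A4 & A1 = min(a, b) on (0.92, 0.74) = 0.74
  (A4 | (~A1 | A1)) | (A4 & A1) = max(a, b) on (0.92, 0.74) = 0.92
  → value = 0.9200
|1.0000 − 0.9200| = 0.080

0.080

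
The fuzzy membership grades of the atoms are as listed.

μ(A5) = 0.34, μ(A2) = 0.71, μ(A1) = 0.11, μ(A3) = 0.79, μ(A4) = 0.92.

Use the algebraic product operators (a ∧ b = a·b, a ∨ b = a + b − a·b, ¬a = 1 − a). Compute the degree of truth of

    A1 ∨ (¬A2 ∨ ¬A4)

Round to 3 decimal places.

0.419

¬A2 = 1 − 0.7100 = 0.2900
¬A4 = 1 − 0.9200 = 0.0800
¬A2 ∨ ¬A4 = a + b − a·b on (0.2900, 0.0800) = 0.3468
A1 ∨ (¬A2 ∨ ¬A4) = a + b − a·b on (0.1100, 0.3468) = 0.4187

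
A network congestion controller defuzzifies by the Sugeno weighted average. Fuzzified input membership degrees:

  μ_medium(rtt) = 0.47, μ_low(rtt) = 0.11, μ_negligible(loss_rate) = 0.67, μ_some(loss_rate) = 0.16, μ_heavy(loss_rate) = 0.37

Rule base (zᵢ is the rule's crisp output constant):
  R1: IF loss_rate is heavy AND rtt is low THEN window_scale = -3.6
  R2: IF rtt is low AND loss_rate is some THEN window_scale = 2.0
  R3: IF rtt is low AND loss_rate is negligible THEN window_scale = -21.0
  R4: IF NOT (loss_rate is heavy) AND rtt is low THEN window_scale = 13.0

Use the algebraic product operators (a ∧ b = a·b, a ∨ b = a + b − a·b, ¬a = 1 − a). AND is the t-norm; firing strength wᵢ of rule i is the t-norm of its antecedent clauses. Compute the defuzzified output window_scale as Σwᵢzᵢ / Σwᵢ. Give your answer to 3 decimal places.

-3.766

R1 (z=-3.6): heavy=0.37, low=0.11; AND[a·b] → w = 0.0407
R2 (z=2.0): low=0.11, some=0.16; AND[a·b] → w = 0.0176
R3 (z=-21.0): low=0.11, negligible=0.67; AND[a·b] → w = 0.0737
R4 (z=13.0): ¬heavy=1−0.37=0.63, low=0.11; AND[a·b] → w = 0.0693
Weighted average = (0.0407·-3.6 + 0.0176·2.0 + 0.0737·-21.0 + 0.0693·13.0) / (0.0407 + 0.0176 + 0.0737 + 0.0693)
  = -0.7581 / 0.2013 = -3.766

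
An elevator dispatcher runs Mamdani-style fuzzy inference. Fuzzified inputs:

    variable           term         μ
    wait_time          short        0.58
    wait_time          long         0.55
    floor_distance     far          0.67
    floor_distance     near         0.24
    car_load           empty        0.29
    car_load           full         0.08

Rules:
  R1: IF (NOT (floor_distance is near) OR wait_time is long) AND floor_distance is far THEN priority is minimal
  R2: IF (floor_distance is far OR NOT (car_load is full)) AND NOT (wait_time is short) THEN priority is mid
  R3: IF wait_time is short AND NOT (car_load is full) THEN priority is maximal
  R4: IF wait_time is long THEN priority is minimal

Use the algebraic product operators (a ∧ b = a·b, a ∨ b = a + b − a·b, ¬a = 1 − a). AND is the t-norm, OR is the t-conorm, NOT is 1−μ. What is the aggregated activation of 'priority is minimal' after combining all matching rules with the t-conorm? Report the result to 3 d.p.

R1: (¬near=1−0.24=0.76 OR long=0.55) = 0.8920; AND[a·b] with far=0.67 → w = 0.5976
R2: (far=0.67 OR ¬full=1−0.08=0.92) = 0.9736; AND[a·b] with ¬short=1−0.58=0.42 → w = 0.4089
R3: short=0.58, ¬full=1−0.08=0.92; AND[a·b] → w = 0.5336
R4: long=0.55 → w = 0.5500
Rules with consequent 'minimal': {R1, R4} → strengths 0.5976, 0.5500
Aggregate via t-conorm [a + b − a·b]: 0.8189

0.819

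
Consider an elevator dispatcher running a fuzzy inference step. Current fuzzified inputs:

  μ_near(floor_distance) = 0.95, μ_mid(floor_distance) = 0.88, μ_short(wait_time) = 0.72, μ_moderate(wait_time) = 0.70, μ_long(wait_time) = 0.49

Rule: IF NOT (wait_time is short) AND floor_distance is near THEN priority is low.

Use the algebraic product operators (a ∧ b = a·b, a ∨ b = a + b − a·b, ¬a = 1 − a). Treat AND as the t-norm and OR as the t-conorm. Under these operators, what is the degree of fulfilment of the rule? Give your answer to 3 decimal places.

0.266

firing strength: ¬short=1−0.72=0.28, near=0.95; AND[a·b] → w = 0.2660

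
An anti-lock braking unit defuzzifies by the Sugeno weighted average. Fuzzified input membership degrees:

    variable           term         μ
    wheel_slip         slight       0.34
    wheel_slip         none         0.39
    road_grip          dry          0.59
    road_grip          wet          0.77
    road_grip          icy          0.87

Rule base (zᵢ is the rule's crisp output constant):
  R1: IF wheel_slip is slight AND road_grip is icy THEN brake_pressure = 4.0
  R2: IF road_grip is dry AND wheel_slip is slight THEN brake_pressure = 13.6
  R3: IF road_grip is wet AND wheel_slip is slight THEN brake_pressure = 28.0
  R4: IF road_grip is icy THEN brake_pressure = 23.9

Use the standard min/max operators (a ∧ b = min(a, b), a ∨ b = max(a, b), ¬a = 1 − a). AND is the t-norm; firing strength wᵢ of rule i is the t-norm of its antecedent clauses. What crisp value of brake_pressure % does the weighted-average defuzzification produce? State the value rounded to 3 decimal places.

19.205

R1 (z=4.0): slight=0.34, icy=0.87; AND[min(a, b)] → w = 0.34
R2 (z=13.6): dry=0.59, slight=0.34; AND[min(a, b)] → w = 0.34
R3 (z=28.0): wet=0.77, slight=0.34; AND[min(a, b)] → w = 0.34
R4 (z=23.9): icy=0.87 → w = 0.87
Weighted average = (0.34·4.0 + 0.34·13.6 + 0.34·28.0 + 0.87·23.9) / (0.34 + 0.34 + 0.34 + 0.87)
  = 36.2970 / 1.8900 = 19.205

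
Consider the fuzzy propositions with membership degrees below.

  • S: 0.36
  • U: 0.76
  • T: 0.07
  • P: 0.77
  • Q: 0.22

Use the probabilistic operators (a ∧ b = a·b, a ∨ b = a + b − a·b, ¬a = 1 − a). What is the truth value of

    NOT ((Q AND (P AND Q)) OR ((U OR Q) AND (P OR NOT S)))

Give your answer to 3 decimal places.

P AND Q = a·b on (0.7700, 0.2200) = 0.1694
Q AND (P AND Q) = a·b on (0.2200, 0.1694) = 0.0373
U OR Q = a + b − a·b on (0.7600, 0.2200) = 0.8128
NOT S = 1 − 0.3600 = 0.6400
P OR NOT S = a + b − a·b on (0.7700, 0.6400) = 0.9172
(U OR Q) AND (P OR NOT S) = a·b on (0.8128, 0.9172) = 0.7455
(Q AND (P AND Q)) OR ((U OR Q) AND (P OR NOT S)) = a + b − a·b on (0.0373, 0.7455) = 0.7550
NOT ((Q AND (P AND Q)) OR ((U OR Q) AND (P OR NOT S))) = 1 − 0.7550 = 0.2450

0.245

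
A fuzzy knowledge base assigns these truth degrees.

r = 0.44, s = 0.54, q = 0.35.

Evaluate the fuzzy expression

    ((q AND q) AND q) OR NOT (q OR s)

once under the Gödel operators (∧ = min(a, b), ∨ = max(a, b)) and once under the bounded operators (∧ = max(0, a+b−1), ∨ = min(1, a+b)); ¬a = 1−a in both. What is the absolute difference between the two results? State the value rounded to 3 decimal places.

Under Gödel:
  q AND q = min(a, b) on (0.35, 0.35) = 0.35
  (q AND q) AND q = min(a, b) on (0.35, 0.35) = 0.35
  q OR s = max(a, b) on (0.35, 0.54) = 0.54
  NOT (q OR s) = 1 − 0.54 = 0.46
  ((q AND q) AND q) OR NOT (q OR s) = max(a, b) on (0.35, 0.46) = 0.46
  → value = 0.4600
Under bounded:
  q AND q = max(0, a+b−1) on (0.35, 0.35) = 0.00
  (q AND q) AND q = max(0, a+b−1) on (0.00, 0.35) = 0.00
  q OR s = min(1, a+b) on (0.35, 0.54) = 0.89
  NOT (q OR s) = 1 − 0.89 = 0.11
  ((q AND q) AND q) OR NOT (q OR s) = min(1, a+b) on (0.00, 0.11) = 0.11
  → value = 0.1100
|0.4600 − 0.1100| = 0.350

0.350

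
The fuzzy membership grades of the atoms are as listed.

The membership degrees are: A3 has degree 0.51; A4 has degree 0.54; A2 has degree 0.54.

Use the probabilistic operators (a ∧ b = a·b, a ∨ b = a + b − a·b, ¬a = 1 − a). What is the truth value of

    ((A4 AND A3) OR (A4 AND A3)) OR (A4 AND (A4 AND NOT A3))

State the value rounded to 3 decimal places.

A4 AND A3 = a·b on (0.5400, 0.5100) = 0.2754
A4 AND A3 = a·b on (0.5400, 0.5100) = 0.2754
(A4 AND A3) OR (A4 AND A3) = a + b − a·b on (0.2754, 0.2754) = 0.4750
NOT A3 = 1 − 0.5100 = 0.4900
A4 AND NOT A3 = a·b on (0.5400, 0.4900) = 0.2646
A4 AND (A4 AND NOT A3) = a·b on (0.5400, 0.2646) = 0.1429
((A4 AND A3) OR (A4 AND A3)) OR (A4 AND (A4 AND NOT A3)) = a + b − a·b on (0.4750, 0.1429) = 0.5500

0.550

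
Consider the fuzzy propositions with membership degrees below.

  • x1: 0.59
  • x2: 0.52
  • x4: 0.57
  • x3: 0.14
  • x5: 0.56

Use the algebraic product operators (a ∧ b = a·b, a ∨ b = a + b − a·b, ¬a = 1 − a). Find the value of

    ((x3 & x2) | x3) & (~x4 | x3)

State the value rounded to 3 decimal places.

0.103

x3 & x2 = a·b on (0.1400, 0.5200) = 0.0728
(x3 & x2) | x3 = a + b − a·b on (0.0728, 0.1400) = 0.2026
~x4 = 1 − 0.5700 = 0.4300
~x4 | x3 = a + b − a·b on (0.4300, 0.1400) = 0.5098
((x3 & x2) | x3) & (~x4 | x3) = a·b on (0.2026, 0.5098) = 0.1033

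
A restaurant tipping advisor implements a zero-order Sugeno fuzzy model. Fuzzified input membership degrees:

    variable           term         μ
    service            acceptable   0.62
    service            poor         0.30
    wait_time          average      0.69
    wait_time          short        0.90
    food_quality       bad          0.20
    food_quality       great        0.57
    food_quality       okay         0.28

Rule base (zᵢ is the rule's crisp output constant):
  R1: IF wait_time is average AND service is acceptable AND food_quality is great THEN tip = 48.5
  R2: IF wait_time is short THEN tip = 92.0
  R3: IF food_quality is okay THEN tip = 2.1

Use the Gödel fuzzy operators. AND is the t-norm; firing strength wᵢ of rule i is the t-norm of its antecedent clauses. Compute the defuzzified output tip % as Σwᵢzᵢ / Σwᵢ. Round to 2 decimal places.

R1 (z=48.5): average=0.69, acceptable=0.62, great=0.57; AND[min(a, b)] → w = 0.57
R2 (z=92.0): short=0.90 → w = 0.90
R3 (z=2.1): okay=0.28 → w = 0.28
Weighted average = (0.57·48.5 + 0.90·92.0 + 0.28·2.1) / (0.57 + 0.90 + 0.28)
  = 111.0330 / 1.7500 = 63.45

63.45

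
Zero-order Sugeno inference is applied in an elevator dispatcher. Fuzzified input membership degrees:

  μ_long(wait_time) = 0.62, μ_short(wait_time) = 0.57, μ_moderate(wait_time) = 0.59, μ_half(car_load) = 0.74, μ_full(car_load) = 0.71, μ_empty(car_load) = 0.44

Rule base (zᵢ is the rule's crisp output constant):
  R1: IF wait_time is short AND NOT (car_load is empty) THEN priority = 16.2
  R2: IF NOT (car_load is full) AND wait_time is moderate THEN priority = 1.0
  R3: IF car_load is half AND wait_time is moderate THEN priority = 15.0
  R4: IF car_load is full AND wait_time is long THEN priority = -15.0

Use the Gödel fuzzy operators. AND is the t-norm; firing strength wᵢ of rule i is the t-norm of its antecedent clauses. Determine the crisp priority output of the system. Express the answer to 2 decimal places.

4.33

R1 (z=16.2): short=0.57, ¬empty=1−0.44=0.56; AND[min(a, b)] → w = 0.56
R2 (z=1.0): ¬full=1−0.71=0.29, moderate=0.59; AND[min(a, b)] → w = 0.29
R3 (z=15.0): half=0.74, moderate=0.59; AND[min(a, b)] → w = 0.59
R4 (z=-15.0): full=0.71, long=0.62; AND[min(a, b)] → w = 0.62
Weighted average = (0.56·16.2 + 0.29·1.0 + 0.59·15.0 + 0.62·-15.0) / (0.56 + 0.29 + 0.59 + 0.62)
  = 8.9120 / 2.0600 = 4.33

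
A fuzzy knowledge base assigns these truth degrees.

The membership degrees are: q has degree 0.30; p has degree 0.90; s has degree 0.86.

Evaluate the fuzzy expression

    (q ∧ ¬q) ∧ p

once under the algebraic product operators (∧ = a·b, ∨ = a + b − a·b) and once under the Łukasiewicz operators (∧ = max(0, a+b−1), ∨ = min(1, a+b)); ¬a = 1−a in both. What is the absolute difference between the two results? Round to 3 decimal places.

0.189

Under algebraic product:
  ¬q = 1 − 0.3000 = 0.7000
  q ∧ ¬q = a·b on (0.3000, 0.7000) = 0.2100
  (q ∧ ¬q) ∧ p = a·b on (0.2100, 0.9000) = 0.1890
  → value = 0.1890
Under Łukasiewicz:
  ¬q = 1 − 0.30 = 0.70
  q ∧ ¬q = max(0, a+b−1) on (0.30, 0.70) = 0.00
  (q ∧ ¬q) ∧ p = max(0, a+b−1) on (0.00, 0.90) = 0.00
  → value = 0.0000
|0.1890 − 0.0000| = 0.189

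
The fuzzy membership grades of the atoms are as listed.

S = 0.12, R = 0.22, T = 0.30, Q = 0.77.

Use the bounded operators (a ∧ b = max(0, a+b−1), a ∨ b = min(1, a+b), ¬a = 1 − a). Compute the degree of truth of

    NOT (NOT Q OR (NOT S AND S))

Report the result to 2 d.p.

0.77

NOT Q = 1 − 0.77 = 0.23
NOT S = 1 − 0.12 = 0.88
NOT S AND S = max(0, a+b−1) on (0.88, 0.12) = 0.00
NOT Q OR (NOT S AND S) = min(1, a+b) on (0.23, 0.00) = 0.23
NOT (NOT Q OR (NOT S AND S)) = 1 − 0.23 = 0.77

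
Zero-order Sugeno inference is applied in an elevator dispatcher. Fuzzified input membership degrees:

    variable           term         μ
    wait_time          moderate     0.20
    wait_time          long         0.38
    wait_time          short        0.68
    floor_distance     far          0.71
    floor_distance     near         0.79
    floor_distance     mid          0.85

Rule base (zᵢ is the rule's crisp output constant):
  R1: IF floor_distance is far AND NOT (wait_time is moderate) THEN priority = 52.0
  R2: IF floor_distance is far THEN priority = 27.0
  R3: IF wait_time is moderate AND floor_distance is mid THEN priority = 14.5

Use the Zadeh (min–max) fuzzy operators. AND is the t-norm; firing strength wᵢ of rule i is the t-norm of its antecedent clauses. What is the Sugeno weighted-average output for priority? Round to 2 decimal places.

R1 (z=52.0): far=0.71, ¬moderate=1−0.20=0.80; AND[min(a, b)] → w = 0.71
R2 (z=27.0): far=0.71 → w = 0.71
R3 (z=14.5): moderate=0.20, mid=0.85; AND[min(a, b)] → w = 0.20
Weighted average = (0.71·52.0 + 0.71·27.0 + 0.20·14.5) / (0.71 + 0.71 + 0.20)
  = 58.9900 / 1.6200 = 36.41

36.41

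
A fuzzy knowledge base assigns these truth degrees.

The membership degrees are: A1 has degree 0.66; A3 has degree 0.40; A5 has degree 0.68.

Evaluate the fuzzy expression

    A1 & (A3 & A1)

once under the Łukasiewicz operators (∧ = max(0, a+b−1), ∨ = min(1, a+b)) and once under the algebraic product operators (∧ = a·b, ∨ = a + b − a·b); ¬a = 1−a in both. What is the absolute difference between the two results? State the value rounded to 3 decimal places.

Under Łukasiewicz:
  A3 & A1 = max(0, a+b−1) on (0.40, 0.66) = 0.06
  A1 & (A3 & A1) = max(0, a+b−1) on (0.66, 0.06) = 0.00
  → value = 0.0000
Under algebraic product:
  A3 & A1 = a·b on (0.4000, 0.6600) = 0.2640
  A1 & (A3 & A1) = a·b on (0.6600, 0.2640) = 0.1742
  → value = 0.1742
|0.0000 − 0.1742| = 0.174

0.174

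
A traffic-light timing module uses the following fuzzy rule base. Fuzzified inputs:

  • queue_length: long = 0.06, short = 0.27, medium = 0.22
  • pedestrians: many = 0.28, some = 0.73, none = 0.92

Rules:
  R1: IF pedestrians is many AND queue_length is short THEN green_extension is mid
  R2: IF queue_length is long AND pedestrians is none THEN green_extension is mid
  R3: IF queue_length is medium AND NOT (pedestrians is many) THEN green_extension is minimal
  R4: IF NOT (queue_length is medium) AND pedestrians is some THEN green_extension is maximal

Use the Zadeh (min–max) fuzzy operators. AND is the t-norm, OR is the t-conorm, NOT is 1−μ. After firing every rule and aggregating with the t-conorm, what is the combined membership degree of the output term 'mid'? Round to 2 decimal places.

0.27

R1: many=0.28, short=0.27; AND[min(a, b)] → w = 0.27
R2: long=0.06, none=0.92; AND[min(a, b)] → w = 0.06
R3: medium=0.22, ¬many=1−0.28=0.72; AND[min(a, b)] → w = 0.22
R4: ¬medium=1−0.22=0.78, some=0.73; AND[min(a, b)] → w = 0.73
Rules with consequent 'mid': {R1, R2} → strengths 0.27, 0.06
Aggregate via t-conorm [max(a, b)]: 0.27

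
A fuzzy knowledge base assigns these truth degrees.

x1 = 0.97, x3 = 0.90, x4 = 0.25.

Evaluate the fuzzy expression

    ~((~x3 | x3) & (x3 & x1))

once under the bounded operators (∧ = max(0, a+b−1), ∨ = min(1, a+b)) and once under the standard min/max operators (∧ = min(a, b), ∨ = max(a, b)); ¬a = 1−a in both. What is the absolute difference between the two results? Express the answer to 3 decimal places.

0.030

Under bounded:
  ~x3 = 1 − 0.90 = 0.10
  ~x3 | x3 = min(1, a+b) on (0.10, 0.90) = 1.00
  x3 & x1 = max(0, a+b−1) on (0.90, 0.97) = 0.87
  (~x3 | x3) & (x3 & x1) = max(0, a+b−1) on (1.00, 0.87) = 0.87
  ~((~x3 | x3) & (x3 & x1)) = 1 − 0.87 = 0.13
  → value = 0.1300
Under standard min/max:
  ~x3 = 1 − 0.90 = 0.10
  ~x3 | x3 = max(a, b) on (0.10, 0.90) = 0.90
  x3 & x1 = min(a, b) on (0.90, 0.97) = 0.90
  (~x3 | x3) & (x3 & x1) = min(a, b) on (0.90, 0.90) = 0.90
  ~((~x3 | x3) & (x3 & x1)) = 1 − 0.90 = 0.10
  → value = 0.1000
|0.1300 − 0.1000| = 0.030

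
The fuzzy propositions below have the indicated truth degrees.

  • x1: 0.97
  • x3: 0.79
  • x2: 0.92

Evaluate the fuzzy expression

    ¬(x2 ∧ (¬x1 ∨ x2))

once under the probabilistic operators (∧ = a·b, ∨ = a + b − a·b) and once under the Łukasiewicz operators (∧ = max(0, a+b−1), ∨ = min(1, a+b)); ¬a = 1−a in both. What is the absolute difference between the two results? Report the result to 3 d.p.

0.021

Under probabilistic:
  ¬x1 = 1 − 0.9700 = 0.0300
  ¬x1 ∨ x2 = a + b − a·b on (0.0300, 0.9200) = 0.9224
  x2 ∧ (¬x1 ∨ x2) = a·b on (0.9200, 0.9224) = 0.8486
  ¬(x2 ∧ (¬x1 ∨ x2)) = 1 − 0.8486 = 0.1514
  → value = 0.1514
Under Łukasiewicz:
  ¬x1 = 1 − 0.97 = 0.03
  ¬x1 ∨ x2 = min(1, a+b) on (0.03, 0.92) = 0.95
  x2 ∧ (¬x1 ∨ x2) = max(0, a+b−1) on (0.92, 0.95) = 0.87
  ¬(x2 ∧ (¬x1 ∨ x2)) = 1 − 0.87 = 0.13
  → value = 0.1300
|0.1514 − 0.1300| = 0.021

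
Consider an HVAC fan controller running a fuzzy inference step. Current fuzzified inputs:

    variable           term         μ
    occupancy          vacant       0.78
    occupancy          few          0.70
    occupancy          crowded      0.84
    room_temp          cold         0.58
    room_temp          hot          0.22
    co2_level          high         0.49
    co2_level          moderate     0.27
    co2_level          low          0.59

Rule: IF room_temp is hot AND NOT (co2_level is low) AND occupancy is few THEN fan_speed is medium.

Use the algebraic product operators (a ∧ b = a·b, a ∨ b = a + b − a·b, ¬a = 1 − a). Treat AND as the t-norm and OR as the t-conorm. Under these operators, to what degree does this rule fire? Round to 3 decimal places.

firing strength: hot=0.22, ¬low=1−0.59=0.41, few=0.70; AND[a·b] → w = 0.0631

0.063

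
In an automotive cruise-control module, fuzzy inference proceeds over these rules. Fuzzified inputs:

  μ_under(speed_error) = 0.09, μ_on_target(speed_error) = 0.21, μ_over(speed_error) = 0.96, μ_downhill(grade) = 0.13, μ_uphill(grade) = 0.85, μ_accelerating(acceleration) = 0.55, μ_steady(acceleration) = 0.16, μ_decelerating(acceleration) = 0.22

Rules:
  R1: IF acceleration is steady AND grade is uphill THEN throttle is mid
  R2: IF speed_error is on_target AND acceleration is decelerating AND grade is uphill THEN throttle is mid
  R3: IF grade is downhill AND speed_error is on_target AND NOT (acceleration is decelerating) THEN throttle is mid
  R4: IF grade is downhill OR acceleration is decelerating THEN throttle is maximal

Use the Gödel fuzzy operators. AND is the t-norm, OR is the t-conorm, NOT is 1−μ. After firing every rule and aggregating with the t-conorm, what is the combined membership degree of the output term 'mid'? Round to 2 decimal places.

0.21

R1: steady=0.16, uphill=0.85; AND[min(a, b)] → w = 0.16
R2: on_target=0.21, decelerating=0.22, uphill=0.85; AND[min(a, b)] → w = 0.21
R3: downhill=0.13, on_target=0.21, ¬decelerating=1−0.22=0.78; AND[min(a, b)] → w = 0.13
R4: downhill=0.13, decelerating=0.22; OR[max(a, b)] → w = 0.22
Rules with consequent 'mid': {R1, R2, R3} → strengths 0.16, 0.21, 0.13
Aggregate via t-conorm [max(a, b)]: 0.21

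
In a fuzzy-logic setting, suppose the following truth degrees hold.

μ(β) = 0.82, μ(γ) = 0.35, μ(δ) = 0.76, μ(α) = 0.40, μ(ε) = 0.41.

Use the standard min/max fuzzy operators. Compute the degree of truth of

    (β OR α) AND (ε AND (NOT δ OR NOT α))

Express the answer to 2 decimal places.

0.41

β OR α = max(a, b) on (0.82, 0.40) = 0.82
NOT δ = 1 − 0.76 = 0.24
NOT α = 1 − 0.40 = 0.60
NOT δ OR NOT α = max(a, b) on (0.24, 0.60) = 0.60
ε AND (NOT δ OR NOT α) = min(a, b) on (0.41, 0.60) = 0.41
(β OR α) AND (ε AND (NOT δ OR NOT α)) = min(a, b) on (0.82, 0.41) = 0.41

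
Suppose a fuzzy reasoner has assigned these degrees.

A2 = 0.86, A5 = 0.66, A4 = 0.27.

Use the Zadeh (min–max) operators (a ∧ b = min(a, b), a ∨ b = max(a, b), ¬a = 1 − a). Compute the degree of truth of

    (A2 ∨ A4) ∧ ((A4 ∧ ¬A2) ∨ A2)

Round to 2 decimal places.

0.86

A2 ∨ A4 = max(a, b) on (0.86, 0.27) = 0.86
¬A2 = 1 − 0.86 = 0.14
A4 ∧ ¬A2 = min(a, b) on (0.27, 0.14) = 0.14
(A4 ∧ ¬A2) ∨ A2 = max(a, b) on (0.14, 0.86) = 0.86
(A2 ∨ A4) ∧ ((A4 ∧ ¬A2) ∨ A2) = min(a, b) on (0.86, 0.86) = 0.86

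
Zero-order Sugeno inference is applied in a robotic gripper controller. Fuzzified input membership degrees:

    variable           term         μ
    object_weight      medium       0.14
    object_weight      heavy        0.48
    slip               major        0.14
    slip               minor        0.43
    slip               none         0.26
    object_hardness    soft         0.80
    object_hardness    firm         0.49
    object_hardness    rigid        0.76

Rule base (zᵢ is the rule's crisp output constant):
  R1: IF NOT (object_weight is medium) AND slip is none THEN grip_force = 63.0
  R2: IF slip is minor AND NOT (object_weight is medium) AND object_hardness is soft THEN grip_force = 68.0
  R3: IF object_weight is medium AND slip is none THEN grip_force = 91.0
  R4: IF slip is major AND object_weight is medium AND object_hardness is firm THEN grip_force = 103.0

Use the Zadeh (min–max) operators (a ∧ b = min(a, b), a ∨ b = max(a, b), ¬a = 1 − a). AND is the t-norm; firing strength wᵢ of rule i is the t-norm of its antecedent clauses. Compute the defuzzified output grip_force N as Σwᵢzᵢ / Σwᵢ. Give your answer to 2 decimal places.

R1 (z=63.0): ¬medium=1−0.14=0.86, none=0.26; AND[min(a, b)] → w = 0.26
R2 (z=68.0): minor=0.43, ¬medium=1−0.14=0.86, soft=0.80; AND[min(a, b)] → w = 0.43
R3 (z=91.0): medium=0.14, none=0.26; AND[min(a, b)] → w = 0.14
R4 (z=103.0): major=0.14, medium=0.14, firm=0.49; AND[min(a, b)] → w = 0.14
Weighted average = (0.26·63.0 + 0.43·68.0 + 0.14·91.0 + 0.14·103.0) / (0.26 + 0.43 + 0.14 + 0.14)
  = 72.7800 / 0.9700 = 75.03

75.03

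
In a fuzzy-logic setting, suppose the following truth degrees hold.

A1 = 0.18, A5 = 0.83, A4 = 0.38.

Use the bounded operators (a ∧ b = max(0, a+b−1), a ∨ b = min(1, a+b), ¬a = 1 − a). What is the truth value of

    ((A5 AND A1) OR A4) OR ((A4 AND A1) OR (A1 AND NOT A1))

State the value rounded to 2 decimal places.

A5 AND A1 = max(0, a+b−1) on (0.83, 0.18) = 0.01
(A5 AND A1) OR A4 = min(1, a+b) on (0.01, 0.38) = 0.39
A4 AND A1 = max(0, a+b−1) on (0.38, 0.18) = 0.00
NOT A1 = 1 − 0.18 = 0.82
A1 AND NOT A1 = max(0, a+b−1) on (0.18, 0.82) = 0.00
(A4 AND A1) OR (A1 AND NOT A1) = min(1, a+b) on (0.00, 0.00) = 0.00
((A5 AND A1) OR A4) OR ((A4 AND A1) OR (A1 AND NOT A1)) = min(1, a+b) on (0.39, 0.00) = 0.39

0.39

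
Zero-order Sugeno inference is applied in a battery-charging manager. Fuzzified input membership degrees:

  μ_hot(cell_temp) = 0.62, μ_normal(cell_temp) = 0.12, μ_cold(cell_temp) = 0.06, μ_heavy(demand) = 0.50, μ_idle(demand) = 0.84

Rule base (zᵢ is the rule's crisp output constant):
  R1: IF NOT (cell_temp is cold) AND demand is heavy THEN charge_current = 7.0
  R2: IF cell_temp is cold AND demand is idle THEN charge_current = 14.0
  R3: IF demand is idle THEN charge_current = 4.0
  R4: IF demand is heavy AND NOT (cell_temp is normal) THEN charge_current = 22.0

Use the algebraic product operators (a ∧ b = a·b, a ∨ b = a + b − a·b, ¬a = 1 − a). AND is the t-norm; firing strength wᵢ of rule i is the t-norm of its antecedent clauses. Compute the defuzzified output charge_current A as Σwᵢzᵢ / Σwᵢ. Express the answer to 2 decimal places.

R1 (z=7.0): ¬cold=1−0.06=0.94, heavy=0.50; AND[a·b] → w = 0.4700
R2 (z=14.0): cold=0.06, idle=0.84; AND[a·b] → w = 0.0504
R3 (z=4.0): idle=0.84 → w = 0.8400
R4 (z=22.0): heavy=0.50, ¬normal=1−0.12=0.88; AND[a·b] → w = 0.4400
Weighted average = (0.4700·7.0 + 0.0504·14.0 + 0.8400·4.0 + 0.4400·22.0) / (0.4700 + 0.0504 + 0.8400 + 0.4400)
  = 17.0356 / 1.8004 = 9.46

9.46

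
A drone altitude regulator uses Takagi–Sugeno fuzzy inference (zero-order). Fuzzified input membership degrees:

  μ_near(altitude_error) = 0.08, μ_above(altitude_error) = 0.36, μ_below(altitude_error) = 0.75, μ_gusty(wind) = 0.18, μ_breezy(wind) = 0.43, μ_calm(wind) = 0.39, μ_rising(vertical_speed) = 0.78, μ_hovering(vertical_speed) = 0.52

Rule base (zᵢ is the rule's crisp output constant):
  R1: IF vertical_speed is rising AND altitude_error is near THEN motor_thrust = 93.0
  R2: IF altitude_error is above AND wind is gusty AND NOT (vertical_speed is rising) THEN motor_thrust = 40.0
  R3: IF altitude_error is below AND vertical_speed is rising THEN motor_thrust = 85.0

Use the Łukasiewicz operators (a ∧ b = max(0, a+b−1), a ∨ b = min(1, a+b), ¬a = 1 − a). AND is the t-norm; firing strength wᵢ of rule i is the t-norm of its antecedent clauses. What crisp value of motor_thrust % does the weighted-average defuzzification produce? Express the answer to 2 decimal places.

R1 (z=93.0): rising=0.78, near=0.08; AND[max(0, a+b−1)] → w = 0.00
R2 (z=40.0): above=0.36, gusty=0.18, ¬rising=1−0.78=0.22; AND[max(0, a+b−1)] → w = 0.00
R3 (z=85.0): below=0.75, rising=0.78; AND[max(0, a+b−1)] → w = 0.53
Weighted average = (0.00·93.0 + 0.00·40.0 + 0.53·85.0) / (0.00 + 0.00 + 0.53)
  = 45.0500 / 0.5300 = 85.00

85.00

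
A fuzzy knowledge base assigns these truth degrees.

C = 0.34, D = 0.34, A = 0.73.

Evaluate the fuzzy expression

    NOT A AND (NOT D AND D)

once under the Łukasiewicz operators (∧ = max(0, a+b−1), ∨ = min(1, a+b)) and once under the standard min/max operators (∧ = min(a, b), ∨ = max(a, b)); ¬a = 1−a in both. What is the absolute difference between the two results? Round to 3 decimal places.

0.270

Under Łukasiewicz:
  NOT A = 1 − 0.73 = 0.27
  NOT D = 1 − 0.34 = 0.66
  NOT D AND D = max(0, a+b−1) on (0.66, 0.34) = 0.00
  NOT A AND (NOT D AND D) = max(0, a+b−1) on (0.27, 0.00) = 0.00
  → value = 0.0000
Under standard min/max:
  NOT A = 1 − 0.73 = 0.27
  NOT D = 1 − 0.34 = 0.66
  NOT D AND D = min(a, b) on (0.66, 0.34) = 0.34
  NOT A AND (NOT D AND D) = min(a, b) on (0.27, 0.34) = 0.27
  → value = 0.2700
|0.0000 − 0.2700| = 0.270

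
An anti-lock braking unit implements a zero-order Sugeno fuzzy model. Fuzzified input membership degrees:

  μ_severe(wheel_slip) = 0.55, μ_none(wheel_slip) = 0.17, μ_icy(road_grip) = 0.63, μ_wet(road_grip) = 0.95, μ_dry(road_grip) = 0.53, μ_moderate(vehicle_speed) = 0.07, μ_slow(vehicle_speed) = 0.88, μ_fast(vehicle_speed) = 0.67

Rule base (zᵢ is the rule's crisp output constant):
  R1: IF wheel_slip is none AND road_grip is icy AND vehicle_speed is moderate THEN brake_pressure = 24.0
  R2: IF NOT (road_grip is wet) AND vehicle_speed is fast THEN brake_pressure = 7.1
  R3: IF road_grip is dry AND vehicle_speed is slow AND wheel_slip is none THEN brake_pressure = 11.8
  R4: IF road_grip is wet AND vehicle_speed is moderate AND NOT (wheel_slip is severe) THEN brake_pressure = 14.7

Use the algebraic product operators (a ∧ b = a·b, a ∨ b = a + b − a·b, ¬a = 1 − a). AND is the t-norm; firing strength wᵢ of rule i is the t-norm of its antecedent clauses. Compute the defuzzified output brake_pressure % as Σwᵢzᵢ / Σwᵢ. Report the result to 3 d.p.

11.938

R1 (z=24.0): none=0.17, icy=0.63, moderate=0.07; AND[a·b] → w = 0.0075
R2 (z=7.1): ¬wet=1−0.95=0.05, fast=0.67; AND[a·b] → w = 0.0335
R3 (z=11.8): dry=0.53, slow=0.88, none=0.17; AND[a·b] → w = 0.0793
R4 (z=14.7): wet=0.95, moderate=0.07, ¬severe=1−0.55=0.45; AND[a·b] → w = 0.0299
Weighted average = (0.0075·24.0 + 0.0335·7.1 + 0.0793·11.8 + 0.0299·14.7) / (0.0075 + 0.0335 + 0.0793 + 0.0299)
  = 1.7933 / 0.1502 = 11.938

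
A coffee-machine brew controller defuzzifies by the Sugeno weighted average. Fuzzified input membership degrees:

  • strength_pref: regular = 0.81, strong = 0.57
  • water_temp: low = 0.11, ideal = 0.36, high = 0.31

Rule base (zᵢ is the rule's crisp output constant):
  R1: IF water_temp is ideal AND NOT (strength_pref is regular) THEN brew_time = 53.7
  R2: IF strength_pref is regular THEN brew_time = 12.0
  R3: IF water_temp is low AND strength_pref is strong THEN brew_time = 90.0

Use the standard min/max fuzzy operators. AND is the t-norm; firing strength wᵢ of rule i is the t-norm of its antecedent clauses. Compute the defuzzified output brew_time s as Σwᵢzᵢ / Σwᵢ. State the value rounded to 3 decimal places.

26.868

R1 (z=53.7): ideal=0.36, ¬regular=1−0.81=0.19; AND[min(a, b)] → w = 0.19
R2 (z=12.0): regular=0.81 → w = 0.81
R3 (z=90.0): low=0.11, strong=0.57; AND[min(a, b)] → w = 0.11
Weighted average = (0.19·53.7 + 0.81·12.0 + 0.11·90.0) / (0.19 + 0.81 + 0.11)
  = 29.8230 / 1.1100 = 26.868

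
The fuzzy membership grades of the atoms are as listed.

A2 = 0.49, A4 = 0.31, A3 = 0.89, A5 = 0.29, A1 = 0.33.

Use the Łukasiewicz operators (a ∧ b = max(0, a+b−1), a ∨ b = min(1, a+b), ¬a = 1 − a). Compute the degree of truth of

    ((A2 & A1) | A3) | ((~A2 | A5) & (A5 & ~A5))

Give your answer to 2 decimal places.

0.89

A2 & A1 = max(0, a+b−1) on (0.49, 0.33) = 0.00
(A2 & A1) | A3 = min(1, a+b) on (0.00, 0.89) = 0.89
~A2 = 1 − 0.49 = 0.51
~A2 | A5 = min(1, a+b) on (0.51, 0.29) = 0.80
~A5 = 1 − 0.29 = 0.71
A5 & ~A5 = max(0, a+b−1) on (0.29, 0.71) = 0.00
(~A2 | A5) & (A5 & ~A5) = max(0, a+b−1) on (0.80, 0.00) = 0.00
((A2 & A1) | A3) | ((~A2 | A5) & (A5 & ~A5)) = min(1, a+b) on (0.89, 0.00) = 0.89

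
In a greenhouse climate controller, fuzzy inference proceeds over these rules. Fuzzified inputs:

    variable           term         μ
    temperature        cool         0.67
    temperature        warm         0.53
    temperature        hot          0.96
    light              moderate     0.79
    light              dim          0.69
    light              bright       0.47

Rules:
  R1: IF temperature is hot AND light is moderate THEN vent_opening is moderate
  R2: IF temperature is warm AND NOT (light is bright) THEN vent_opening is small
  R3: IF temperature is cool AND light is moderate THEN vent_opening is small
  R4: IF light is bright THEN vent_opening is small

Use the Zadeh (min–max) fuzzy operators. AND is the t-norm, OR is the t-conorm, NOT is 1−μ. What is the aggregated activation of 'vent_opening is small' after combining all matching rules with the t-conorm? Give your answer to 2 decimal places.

0.67

R1: hot=0.96, moderate=0.79; AND[min(a, b)] → w = 0.79
R2: warm=0.53, ¬bright=1−0.47=0.53; AND[min(a, b)] → w = 0.53
R3: cool=0.67, moderate=0.79; AND[min(a, b)] → w = 0.67
R4: bright=0.47 → w = 0.47
Rules with consequent 'small': {R2, R3, R4} → strengths 0.53, 0.67, 0.47
Aggregate via t-conorm [max(a, b)]: 0.67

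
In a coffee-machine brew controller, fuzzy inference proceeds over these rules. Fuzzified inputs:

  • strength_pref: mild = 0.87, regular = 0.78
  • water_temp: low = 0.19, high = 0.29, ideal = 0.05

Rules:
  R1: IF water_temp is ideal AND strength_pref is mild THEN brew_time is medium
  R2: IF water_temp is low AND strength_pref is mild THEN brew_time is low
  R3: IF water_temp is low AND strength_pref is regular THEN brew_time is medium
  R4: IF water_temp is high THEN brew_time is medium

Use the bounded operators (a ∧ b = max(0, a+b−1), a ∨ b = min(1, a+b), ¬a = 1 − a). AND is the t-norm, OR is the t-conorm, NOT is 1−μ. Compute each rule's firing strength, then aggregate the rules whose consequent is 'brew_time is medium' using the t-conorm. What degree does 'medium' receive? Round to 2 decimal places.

0.29

R1: ideal=0.05, mild=0.87; AND[max(0, a+b−1)] → w = 0.00
R2: low=0.19, mild=0.87; AND[max(0, a+b−1)] → w = 0.06
R3: low=0.19, regular=0.78; AND[max(0, a+b−1)] → w = 0.00
R4: high=0.29 → w = 0.29
Rules with consequent 'medium': {R1, R3, R4} → strengths 0.00, 0.00, 0.29
Aggregate via t-conorm [min(1, a+b)]: 0.29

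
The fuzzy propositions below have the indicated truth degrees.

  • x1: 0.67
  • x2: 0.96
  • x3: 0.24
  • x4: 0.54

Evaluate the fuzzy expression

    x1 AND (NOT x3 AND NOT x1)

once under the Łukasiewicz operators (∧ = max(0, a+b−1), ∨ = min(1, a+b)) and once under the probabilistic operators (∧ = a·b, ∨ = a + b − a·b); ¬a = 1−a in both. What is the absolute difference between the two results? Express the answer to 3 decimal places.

0.168

Under Łukasiewicz:
  NOT x3 = 1 − 0.24 = 0.76
  NOT x1 = 1 − 0.67 = 0.33
  NOT x3 AND NOT x1 = max(0, a+b−1) on (0.76, 0.33) = 0.09
  x1 AND (NOT x3 AND NOT x1) = max(0, a+b−1) on (0.67, 0.09) = 0.00
  → value = 0.0000
Under probabilistic:
  NOT x3 = 1 − 0.2400 = 0.7600
  NOT x1 = 1 − 0.6700 = 0.3300
  NOT x3 AND NOT x1 = a·b on (0.7600, 0.3300) = 0.2508
  x1 AND (NOT x3 AND NOT x1) = a·b on (0.6700, 0.2508) = 0.1680
  → value = 0.1680
|0.0000 − 0.1680| = 0.168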